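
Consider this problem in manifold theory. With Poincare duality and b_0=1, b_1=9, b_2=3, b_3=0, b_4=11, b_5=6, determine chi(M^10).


By Poincare duality b_k = b_{10-k}, so full Betti numbers: b_0=1, b_1=9, b_2=3, b_3=0, b_4=11, b_5=6, b_6=11, b_7=0, b_8=3, b_9=9, b_10=1.
chi = sum (-1)^k b_k = 6

6


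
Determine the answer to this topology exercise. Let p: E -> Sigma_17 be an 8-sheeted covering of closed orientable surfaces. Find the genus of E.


For an n-sheeted cover: chi(E) = n * chi(B).
chi(Sigma_17) = 2 - 2*17 = -32.
chi(E) = 8 * (-32) = -256.
genus(E) = (2 - chi(E))/2 = (2 - (-256))/2 = 258/2 = 129

129


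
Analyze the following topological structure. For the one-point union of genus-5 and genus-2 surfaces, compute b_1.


For a wedge: H_1(A v B) = H_1(A) + H_1(B).
b_1(Sigma_5) = 10, b_1(Sigma_2) = 4.
b_1 = 10 + 4 = 14

14


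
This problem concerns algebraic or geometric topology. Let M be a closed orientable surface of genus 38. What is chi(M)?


For a closed orientable surface of genus g: chi = 2 - 2g.
Here g = 38.
chi = 2 - 2*38 = 2 - 76 = -74

-74


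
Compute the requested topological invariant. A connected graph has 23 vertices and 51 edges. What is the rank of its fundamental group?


For a connected graph: rank(pi_1) = b_1 = E - V + 1 = 1 - chi.
chi = V - E = 23 - 51 = -28.
rank = 1 - (-28) = 51 - 23 + 1 = 29

29


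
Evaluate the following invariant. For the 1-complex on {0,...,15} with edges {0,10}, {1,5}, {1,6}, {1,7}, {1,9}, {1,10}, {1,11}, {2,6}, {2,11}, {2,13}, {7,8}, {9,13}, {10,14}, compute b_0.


Run DFS/union-find over 16 vertices.
V = 16, E = 13.
Number of components = 5

5


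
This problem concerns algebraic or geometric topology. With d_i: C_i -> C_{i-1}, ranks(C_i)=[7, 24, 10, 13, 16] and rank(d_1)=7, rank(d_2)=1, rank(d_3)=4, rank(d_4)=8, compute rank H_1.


rank H_k = rank(ker d_k) - rank(im d_{k+1}).
rank(ker d_1) = rank(C_1) - rank(d_1) = 24 - 7 = 17.
rank(im d_{1+1}) = 1.
rank H_1 = 17 - 1 = 16

16


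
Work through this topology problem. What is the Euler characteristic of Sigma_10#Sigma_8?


chi(Sigma_10) = 2 - 2*10 = -18
chi(Sigma_8) = 2 - 2*8 = -14
For surfaces: chi(A#B) = chi(A) + chi(B) - 2.
chi = -18 + -14 - 2 = -34

-34


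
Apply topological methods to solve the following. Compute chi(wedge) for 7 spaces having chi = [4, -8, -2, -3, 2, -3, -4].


chi(A v B) = chi(A) + chi(B) - 1 (one point identified).
For 7 spaces: chi = (sum chi_i) - (7 - 1).
sum = -14; chi = -14 - 6 = -20

-20


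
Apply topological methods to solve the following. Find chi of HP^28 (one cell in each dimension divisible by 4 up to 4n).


HP^28 has one cell in each dimension 0, 4, ..., 4*28 (28+1 cells, all even-dim).
chi = 28 + 1 = 29

29


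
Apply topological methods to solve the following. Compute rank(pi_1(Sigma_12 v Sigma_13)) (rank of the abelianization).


For a wedge: H_1(A v B) = H_1(A) + H_1(B).
b_1(Sigma_12) = 24, b_1(Sigma_13) = 26.
b_1 = 24 + 26 = 50

50


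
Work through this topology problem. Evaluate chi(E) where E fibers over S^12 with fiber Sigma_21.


chi(S^12) = 2 (n even), chi(Sigma_21) = 2 - 2*21 = -40.
chi(E) = 2 * (-40) = -80

-80


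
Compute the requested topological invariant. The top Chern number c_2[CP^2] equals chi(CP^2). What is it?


For any closed oriented manifold, <e(TM),[M]> = chi(M).
chi(CP^2) = 2+1 = 3

3


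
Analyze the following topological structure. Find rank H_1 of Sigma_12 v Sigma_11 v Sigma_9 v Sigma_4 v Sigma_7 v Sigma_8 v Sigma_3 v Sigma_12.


For a wedge X v Y: reduced H_k(X v Y) = H_k(X) + H_k(Y).
Each Sigma_g contributes b_1 = 2g.
b_1 = 24 + 22 + 18 + 8 + 14 + 16 + 6 + 24 = 132

132


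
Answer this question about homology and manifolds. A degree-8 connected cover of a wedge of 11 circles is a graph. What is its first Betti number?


Nielsen-Schreier: an index-n subgroup of F_r is free of rank 1 + n(r-1).
Equivalently: chi(cover) = n*chi(base); chi(vee_r S^1) = 1 - 11 = -10.
chi(E) = 8*(-10) = -80; rank = 1 - chi(E) = 1 - (-80) = 81.
rank = 1 + 8*(11-1) = 1 + 80 = 81

81


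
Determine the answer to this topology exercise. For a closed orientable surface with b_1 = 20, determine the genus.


For a closed orientable surface: b_1 = 2g.
20 = 2g
g = 20 / 2 = 10

10


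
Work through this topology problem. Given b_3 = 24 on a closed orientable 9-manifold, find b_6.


Poincare duality for closed orientable n-manifolds: b_k = b_{n-k}.
Here n = 9, so b_6 = b_3 = 24

24


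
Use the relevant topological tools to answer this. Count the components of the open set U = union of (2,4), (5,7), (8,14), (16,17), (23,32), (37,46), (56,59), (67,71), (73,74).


Sort and merge overlapping open intervals.
Merged: (2,4), (5,7), (8,14), (16,17), (23,32), (37,46), (56,59), (67,71), (73,74).
Number of components = 9

9


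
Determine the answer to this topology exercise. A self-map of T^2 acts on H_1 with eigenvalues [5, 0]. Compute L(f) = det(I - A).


For a torus self-map: L(f) = det(I - A) where A acts on H_1.
L(f) = (1-5) * (1-0) = -4 * 1 = -4

-4


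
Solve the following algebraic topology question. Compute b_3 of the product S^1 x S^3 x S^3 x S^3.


Each S^d has Poincare polynomial 1 + t^d.
The product S^1 x S^3 x S^3 x S^3 has Poincare polynomial prod(1+t^d_i).
Expanding: b_0=1, b_1=1, b_3=3, b_4=3, b_6=3, b_7=3, b_9=1, b_10=1.
b_3 = 3

3


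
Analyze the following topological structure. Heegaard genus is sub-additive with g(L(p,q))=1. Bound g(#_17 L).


Heegaard genus satisfies g(A#B) <= g(A) + g(B).
Each lens space has g = 1.
Upper bound: 17 * 1 = 17

17


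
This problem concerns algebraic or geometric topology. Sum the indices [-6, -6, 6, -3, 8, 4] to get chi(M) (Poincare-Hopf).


Poincare-Hopf: chi(M) = sum of indices of zeros.
chi = (-6) + (-6) + (6) + (-3) + (8) + (4) = 3

3


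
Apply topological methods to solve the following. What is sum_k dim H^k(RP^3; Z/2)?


H^k(RP^3; Z/2) = Z/2 for each 0 <= k <= 3.
Total dimension = 3 + 1 = 4

4


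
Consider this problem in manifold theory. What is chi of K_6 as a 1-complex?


K_6: V = 6, E = C(6,2) = 15.
chi = V - E = 6 - 15 = -9

-9


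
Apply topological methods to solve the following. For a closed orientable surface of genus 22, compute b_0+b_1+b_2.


For Sigma_22: b_0 = 1, b_1 = 2g = 44, b_2 = 1.
Total = 1 + 44 + 1 = 46

46


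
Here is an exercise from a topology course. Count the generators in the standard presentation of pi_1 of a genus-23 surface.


Standard presentation: pi_1(Sigma_g) = <a_1,b_1,...,a_g,b_g | [a_1,b_1]...[a_g,b_g] = 1>.
Number of generators = 2g = 2*23 = 46

46


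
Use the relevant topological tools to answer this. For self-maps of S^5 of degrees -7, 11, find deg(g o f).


Degree is multiplicative under composition: deg(g o f) = deg(g) * deg(f).
= 11 * -7 = -77

-77


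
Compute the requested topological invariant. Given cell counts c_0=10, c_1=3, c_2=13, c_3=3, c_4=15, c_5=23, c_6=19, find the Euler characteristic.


chi = sum_k (-1)^k c_k.
= (-1)^0*10 + (-1)^1*3 + (-1)^2*13 + (-1)^3*3 + (-1)^4*15 + (-1)^5*23 + (-1)^6*19
= (10) + (-3) + (13) + (-3) + (15) + (-23) + (19)
= 28

28


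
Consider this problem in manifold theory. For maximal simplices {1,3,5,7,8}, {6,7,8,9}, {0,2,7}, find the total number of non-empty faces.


Each maximal simplex on m vertices has 2^m - 1 nonempty faces.
Take the union (dedupe shared faces).
Total distinct faces = 49

49


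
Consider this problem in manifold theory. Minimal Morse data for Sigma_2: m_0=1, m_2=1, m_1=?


A perfect Morse function has m_k = b_k.
For Sigma_2: b_0=1, b_1=2g=4, b_2=1.
Saddles m_1 = 2g = 4

4


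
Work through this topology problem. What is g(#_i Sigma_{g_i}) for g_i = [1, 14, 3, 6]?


Genus is additive under connected sum of orientable surfaces.
g = 1 + 14 + 3 + 6 = 24

24


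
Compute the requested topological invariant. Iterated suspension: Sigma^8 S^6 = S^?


Each suspension raises dimension by 1: Sigma S^n = S^{n+1}.
Sigma^8 S^6 = S^{6+8} = S^14

14


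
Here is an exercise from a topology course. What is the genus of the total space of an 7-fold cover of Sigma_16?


For an n-sheeted cover: chi(E) = n * chi(B).
chi(Sigma_16) = 2 - 2*16 = -30.
chi(E) = 7 * (-30) = -210.
genus(E) = (2 - chi(E))/2 = (2 - (-210))/2 = 212/2 = 106

106


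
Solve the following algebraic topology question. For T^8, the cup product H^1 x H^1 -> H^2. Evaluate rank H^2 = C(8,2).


Cup product: H^p x H^q -> H^{p+q}; here p+q = 1+1 = 2.
rank H^k(T^n) = C(n,k).
C(8,2) = 28

28


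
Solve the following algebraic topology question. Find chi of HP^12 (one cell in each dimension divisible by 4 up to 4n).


HP^12 has one cell in each dimension 0, 4, ..., 4*12 (12+1 cells, all even-dim).
chi = 12 + 1 = 13

13


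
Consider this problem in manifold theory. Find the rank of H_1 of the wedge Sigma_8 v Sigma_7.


For a wedge: H_1(A v B) = H_1(A) + H_1(B).
b_1(Sigma_8) = 16, b_1(Sigma_7) = 14.
b_1 = 16 + 14 = 30

30


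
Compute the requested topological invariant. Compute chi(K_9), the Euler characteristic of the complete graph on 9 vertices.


K_9: V = 9, E = C(9,2) = 36.
chi = V - E = 9 - 36 = -27

-27


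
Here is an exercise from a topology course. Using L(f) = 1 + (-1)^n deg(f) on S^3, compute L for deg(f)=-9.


On S^3: L(f) = tr(f_0*) + (-1)^3 tr(f_3*) = 1 + (-1)^3 * deg(f).
L(f) = 1 + (-1)^3 * -9 = 1 + 9 = 10

10


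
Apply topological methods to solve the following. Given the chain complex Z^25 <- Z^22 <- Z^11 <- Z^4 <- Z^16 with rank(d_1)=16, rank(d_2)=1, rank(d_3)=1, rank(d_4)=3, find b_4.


rank H_k = rank(ker d_k) - rank(im d_{k+1}).
rank(ker d_4) = rank(C_4) - rank(d_4) = 16 - 3 = 13.
rank(im d_{4+1}) = 0.
rank H_4 = 13 - 0 = 13

13


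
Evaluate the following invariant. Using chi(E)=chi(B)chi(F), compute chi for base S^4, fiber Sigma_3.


chi(S^4) = 2 (n even), chi(Sigma_3) = 2 - 2*3 = -4.
chi(E) = 2 * (-4) = -8

-8


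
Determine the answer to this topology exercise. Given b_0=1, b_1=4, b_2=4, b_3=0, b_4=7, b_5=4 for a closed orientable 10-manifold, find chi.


By Poincare duality b_k = b_{10-k}, so full Betti numbers: b_0=1, b_1=4, b_2=4, b_3=0, b_4=7, b_5=4, b_6=7, b_7=0, b_8=4, b_9=4, b_10=1.
chi = sum (-1)^k b_k = 12

12


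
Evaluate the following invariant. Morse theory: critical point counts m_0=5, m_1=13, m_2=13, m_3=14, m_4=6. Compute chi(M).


Morse theory: chi(M) = sum_k (-1)^k m_k where m_k = #(index-k critical points).
= (5) + (-13) + (13) + (-14) + (6) = -3

-3


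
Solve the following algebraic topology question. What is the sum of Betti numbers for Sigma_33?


For Sigma_33: b_0 = 1, b_1 = 2g = 66, b_2 = 1.
Total = 1 + 66 + 1 = 68

68


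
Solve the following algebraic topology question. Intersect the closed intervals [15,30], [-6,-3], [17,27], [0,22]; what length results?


Intersection = [max(a_i), min(b_i)] = [17, -3].
Since 17 > -3, the intersection is empty.
Length = 0

0


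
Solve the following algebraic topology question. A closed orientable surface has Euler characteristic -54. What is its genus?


chi = 2 - 2g for closed orientable surfaces.
-54 = 2 - 2g
2g = 2 - (-54) = 56
g = 28

28


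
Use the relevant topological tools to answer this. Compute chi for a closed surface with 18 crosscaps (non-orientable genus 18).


For a non-orientable closed surface with k crosscaps: chi = 2 - k.
Here k = 18.
chi = 2 - 18 = -16

-16


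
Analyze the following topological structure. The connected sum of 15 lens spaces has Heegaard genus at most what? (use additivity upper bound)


Heegaard genus satisfies g(A#B) <= g(A) + g(B).
Each lens space has g = 1.
Upper bound: 15 * 1 = 15

15


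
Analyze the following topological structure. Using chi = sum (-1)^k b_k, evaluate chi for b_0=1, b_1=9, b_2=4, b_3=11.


chi = sum_k (-1)^k b_k.
= (1) + (-9) + (4) + (-11)
= -15

-15


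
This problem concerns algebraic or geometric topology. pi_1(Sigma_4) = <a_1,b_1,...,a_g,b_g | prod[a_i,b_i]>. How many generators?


Standard presentation: pi_1(Sigma_g) = <a_1,b_1,...,a_g,b_g | [a_1,b_1]...[a_g,b_g] = 1>.
Number of generators = 2g = 2*4 = 8

8


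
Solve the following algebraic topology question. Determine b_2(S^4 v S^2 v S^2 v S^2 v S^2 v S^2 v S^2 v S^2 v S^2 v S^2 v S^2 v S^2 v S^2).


For a wedge of spheres, H_k (k>0) is free on one generator per sphere of dimension k.
Spheres of dimension 2: count = 12.
b_2 = 12

12


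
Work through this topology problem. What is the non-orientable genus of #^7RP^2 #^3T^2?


Since a >= 1, the sum is non-orientable; each T^2 can be replaced by RP^2 # RP^2 (since T^2#RP^2 = 3RP^2).
Total crosscaps k = 7 + 2*3 = 13.
Check via chi: chi = 7*1 + 3*0 - (7+3-1)*2 = -11 = 2 - k = -11. Consistent.

13


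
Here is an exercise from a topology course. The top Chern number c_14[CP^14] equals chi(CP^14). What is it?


For any closed oriented manifold, <e(TM),[M]> = chi(M).
chi(CP^14) = 14+1 = 15

15


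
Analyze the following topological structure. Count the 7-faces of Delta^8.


Delta^8 has 8+1 vertices. A 7-face is a choice of 7+1 vertices.
f_7 = C(8+1, 7+1) = C(9,8) = 9

9


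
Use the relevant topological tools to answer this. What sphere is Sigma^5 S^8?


Each suspension raises dimension by 1: Sigma S^n = S^{n+1}.
Sigma^5 S^8 = S^{8+5} = S^13

13


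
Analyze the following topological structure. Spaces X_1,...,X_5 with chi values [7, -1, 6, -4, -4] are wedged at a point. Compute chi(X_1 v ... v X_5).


chi(A v B) = chi(A) + chi(B) - 1 (one point identified).
For 5 spaces: chi = (sum chi_i) - (5 - 1).
sum = 4; chi = 4 - 4 = 0

0


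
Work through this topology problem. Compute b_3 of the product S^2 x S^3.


Each S^d has Poincare polynomial 1 + t^d.
The product S^2 x S^3 has Poincare polynomial prod(1+t^d_i).
Expanding: b_0=1, b_2=1, b_3=1, b_5=1.
b_3 = 1

1


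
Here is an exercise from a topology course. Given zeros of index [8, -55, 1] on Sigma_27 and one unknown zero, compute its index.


Poincare-Hopf: sum of indices = chi(M).
chi(Sigma_27) = 2 - 2*27 = -52.
Sum of known indices = -46.
x = chi - (sum known) = -52 - (-46) = -6

-6


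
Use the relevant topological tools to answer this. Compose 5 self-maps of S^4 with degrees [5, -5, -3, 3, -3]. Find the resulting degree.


Degree is multiplicative: deg(composition) = product of degrees.
= (5) * (-5) * (-3) * (3) * (-3) = -675

-675


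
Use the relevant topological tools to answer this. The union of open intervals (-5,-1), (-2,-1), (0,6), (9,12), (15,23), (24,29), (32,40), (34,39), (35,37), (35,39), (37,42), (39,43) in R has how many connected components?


Sort and merge overlapping open intervals.
Merged: (-5,-1), (0,6), (9,12), (15,23), (24,29), (32,43).
Number of components = 6

6


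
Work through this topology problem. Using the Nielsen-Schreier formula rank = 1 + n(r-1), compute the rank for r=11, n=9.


Nielsen-Schreier: an index-n subgroup of F_r is free of rank 1 + n(r-1).
Equivalently: chi(cover) = n*chi(base); chi(vee_r S^1) = 1 - 11 = -10.
chi(E) = 9*(-10) = -90; rank = 1 - chi(E) = 1 - (-90) = 91.
rank = 1 + 9*(11-1) = 1 + 90 = 91

91


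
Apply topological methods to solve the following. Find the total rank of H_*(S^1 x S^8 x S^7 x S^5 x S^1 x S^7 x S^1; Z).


Total Betti number is multiplicative under products.
Each S^d (d>=1) has total Betti number 2.
There are 7 sphere factors.
Total = 2^7 = 128

128


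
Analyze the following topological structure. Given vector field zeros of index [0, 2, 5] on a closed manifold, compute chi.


Poincare-Hopf: chi(M) = sum of indices of zeros.
chi = (0) + (2) + (5) = 7

7


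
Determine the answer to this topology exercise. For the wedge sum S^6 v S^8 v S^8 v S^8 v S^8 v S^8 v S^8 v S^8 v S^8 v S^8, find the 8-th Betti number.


For a wedge of spheres, H_k (k>0) is free on one generator per sphere of dimension k.
Spheres of dimension 8: count = 9.
b_8 = 9

9


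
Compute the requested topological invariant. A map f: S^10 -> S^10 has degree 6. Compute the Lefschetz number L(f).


On S^10: L(f) = tr(f_0*) + (-1)^10 tr(f_10*) = 1 + (-1)^10 * deg(f).
L(f) = 1 + (-1)^10 * 6 = 1 + 6 = 7

7


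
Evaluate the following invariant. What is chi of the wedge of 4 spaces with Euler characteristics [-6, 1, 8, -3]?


chi(A v B) = chi(A) + chi(B) - 1 (one point identified).
For 4 spaces: chi = (sum chi_i) - (4 - 1).
sum = 0; chi = 0 - 3 = -3

-3


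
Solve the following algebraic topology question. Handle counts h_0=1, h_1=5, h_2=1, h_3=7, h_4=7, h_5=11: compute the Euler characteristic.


Handles of index k contribute (-1)^k to chi (same as CW cells).
chi = (1) + (-5) + (1) + (-7) + (7) + (-11) = -14

-14


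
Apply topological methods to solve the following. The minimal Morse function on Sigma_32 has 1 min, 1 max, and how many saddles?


A perfect Morse function has m_k = b_k.
For Sigma_32: b_0=1, b_1=2g=64, b_2=1.
Saddles m_1 = 2g = 64

64


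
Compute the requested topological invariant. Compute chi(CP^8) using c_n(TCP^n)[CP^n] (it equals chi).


For any closed oriented manifold, <e(TM),[M]> = chi(M).
chi(CP^8) = 8+1 = 9

9


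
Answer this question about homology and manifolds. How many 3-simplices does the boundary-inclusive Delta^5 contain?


Delta^5 has 5+1 vertices. A 3-face is a choice of 3+1 vertices.
f_3 = C(5+1, 3+1) = C(6,4) = 15

15


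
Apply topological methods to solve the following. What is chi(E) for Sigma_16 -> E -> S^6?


chi(S^6) = 2 (n even), chi(Sigma_16) = 2 - 2*16 = -30.
chi(E) = 2 * (-30) = -60

-60


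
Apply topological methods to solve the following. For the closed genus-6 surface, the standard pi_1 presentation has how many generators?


Standard presentation: pi_1(Sigma_g) = <a_1,b_1,...,a_g,b_g | [a_1,b_1]...[a_g,b_g] = 1>.
Number of generators = 2g = 2*6 = 12

12


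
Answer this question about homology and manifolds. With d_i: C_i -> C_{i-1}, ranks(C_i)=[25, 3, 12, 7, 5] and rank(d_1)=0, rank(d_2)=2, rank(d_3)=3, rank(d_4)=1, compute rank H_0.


rank H_k = rank(ker d_k) - rank(im d_{k+1}).
rank(ker d_0) = rank(C_0) - rank(d_0) = 25 - 0 = 25.
rank(im d_{0+1}) = 0.
rank H_0 = 25 - 0 = 25

25


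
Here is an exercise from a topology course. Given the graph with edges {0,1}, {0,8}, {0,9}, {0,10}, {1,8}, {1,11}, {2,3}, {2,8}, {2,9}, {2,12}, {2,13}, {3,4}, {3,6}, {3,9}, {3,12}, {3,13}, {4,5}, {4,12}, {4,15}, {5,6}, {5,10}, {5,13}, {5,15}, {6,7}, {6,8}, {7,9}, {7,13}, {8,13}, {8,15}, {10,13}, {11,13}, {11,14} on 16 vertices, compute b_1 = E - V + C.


b_1 = E - V + (number of components).
E = 32, V = 16, components = 1.
b_1 = 32 - 16 + 1 = 17

17


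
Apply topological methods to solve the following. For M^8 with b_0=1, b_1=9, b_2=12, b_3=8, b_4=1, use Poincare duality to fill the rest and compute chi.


By Poincare duality b_k = b_{8-k}, so full Betti numbers: b_0=1, b_1=9, b_2=12, b_3=8, b_4=1, b_5=8, b_6=12, b_7=9, b_8=1.
chi = sum (-1)^k b_k = -7

-7


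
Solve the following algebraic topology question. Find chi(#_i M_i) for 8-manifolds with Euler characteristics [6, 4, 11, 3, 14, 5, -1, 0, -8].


For n-manifolds: chi(A#B) = chi(A) + chi(B) - chi(S^8).
chi(S^8) = 1 + (-1)^8 = 2.
chi(#) = (sum chi_i) - (9-1)*chi(S^8) = 34 - 8*2 = 18

18


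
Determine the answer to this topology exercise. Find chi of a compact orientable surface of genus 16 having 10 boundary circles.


For a compact orientable surface with genus g and b boundary components: chi = 2 - 2g - b.
chi = 2 - 2*16 - 10 = 2 - 32 - 10 = -40

-40


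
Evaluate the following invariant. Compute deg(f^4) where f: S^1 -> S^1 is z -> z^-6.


deg(f) = -6. Degree is multiplicative: deg(f^4) = (deg f)^4.
deg(f^4) = (-6)^4 = 1296

1296


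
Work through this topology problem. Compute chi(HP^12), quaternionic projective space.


HP^12 has one cell in each dimension 0, 4, ..., 4*12 (12+1 cells, all even-dim).
chi = 12 + 1 = 13

13


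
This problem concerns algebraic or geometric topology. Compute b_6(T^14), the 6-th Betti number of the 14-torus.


By the Kunneth formula, b_k(T^n) = C(n,k).
b_6(T^14) = C(14,6).
C(14,6) = 14!/(6!*8!) = 3003

3003


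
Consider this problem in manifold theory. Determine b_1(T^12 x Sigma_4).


pi_1(A x B) = pi_1(A) x pi_1(B); rank of abelianization = b_1.
b_1(T^12) = 12, b_1(Sigma_4) = 2*4 = 8.
b_1(product) = 12 + 8 = 20

20


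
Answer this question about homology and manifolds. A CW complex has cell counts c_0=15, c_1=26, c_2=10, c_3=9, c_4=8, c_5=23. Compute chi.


chi = sum_k (-1)^k c_k.
= (-1)^0*15 + (-1)^1*26 + (-1)^2*10 + (-1)^3*9 + (-1)^4*8 + (-1)^5*23
= (15) + (-26) + (10) + (-9) + (8) + (-23)
= -25

-25


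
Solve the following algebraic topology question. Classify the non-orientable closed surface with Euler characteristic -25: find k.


chi = 2 - k for closed non-orientable surfaces with k crosscaps.
-25 = 2 - k
k = 2 - (-25) = 27

27


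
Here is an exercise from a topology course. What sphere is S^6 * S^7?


Join of spheres: S^m * S^n = S^{m+n+1}.
dim = 6 + 7 + 1 = 14

14


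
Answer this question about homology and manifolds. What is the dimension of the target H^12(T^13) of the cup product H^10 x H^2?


Cup product: H^p x H^q -> H^{p+q}; here p+q = 10+2 = 12.
rank H^k(T^n) = C(n,k).
C(13,12) = 13

13


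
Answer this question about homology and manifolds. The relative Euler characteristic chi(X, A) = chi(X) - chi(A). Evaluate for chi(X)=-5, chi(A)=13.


Relative Euler characteristic: chi(X, A) = chi(X) - chi(A).
= -5 - (13) = -18

-18


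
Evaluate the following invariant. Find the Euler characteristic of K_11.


K_11: V = 11, E = C(11,2) = 55.
chi = V - E = 11 - 55 = -44

-44


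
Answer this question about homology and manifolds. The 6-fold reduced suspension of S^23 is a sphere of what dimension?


Each suspension raises dimension by 1: Sigma S^n = S^{n+1}.
Sigma^6 S^23 = S^{23+6} = S^29

29


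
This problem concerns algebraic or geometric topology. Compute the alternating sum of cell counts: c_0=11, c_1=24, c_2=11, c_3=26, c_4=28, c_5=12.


chi = sum_k (-1)^k c_k.
= (-1)^0*11 + (-1)^1*24 + (-1)^2*11 + (-1)^3*26 + (-1)^4*28 + (-1)^5*12
= (11) + (-24) + (11) + (-26) + (28) + (-12)
= -12

-12


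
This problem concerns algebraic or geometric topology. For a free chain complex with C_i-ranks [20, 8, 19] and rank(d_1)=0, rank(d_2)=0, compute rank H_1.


rank H_k = rank(ker d_k) - rank(im d_{k+1}).
rank(ker d_1) = rank(C_1) - rank(d_1) = 8 - 0 = 8.
rank(im d_{1+1}) = 0.
rank H_1 = 8 - 0 = 8

8


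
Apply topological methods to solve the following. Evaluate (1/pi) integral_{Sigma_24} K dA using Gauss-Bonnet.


Gauss-Bonnet: integral K dA = 2*pi*chi(M).
chi(Sigma_24) = 2 - 2*24 = -46.
(integral K dA)/pi = 2*chi = 2*(-46) = -92

-92


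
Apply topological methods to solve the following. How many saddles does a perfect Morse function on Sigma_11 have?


A perfect Morse function has m_k = b_k.
For Sigma_11: b_0=1, b_1=2g=22, b_2=1.
Saddles m_1 = 2g = 22

22


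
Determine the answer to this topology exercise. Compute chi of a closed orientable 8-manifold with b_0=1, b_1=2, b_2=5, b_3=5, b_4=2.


By Poincare duality b_k = b_{8-k}, so full Betti numbers: b_0=1, b_1=2, b_2=5, b_3=5, b_4=2, b_5=5, b_6=5, b_7=2, b_8=1.
chi = sum (-1)^k b_k = 0

0


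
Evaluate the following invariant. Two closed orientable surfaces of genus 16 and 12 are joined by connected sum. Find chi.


chi(Sigma_16) = 2 - 2*16 = -30
chi(Sigma_12) = 2 - 2*12 = -22
For surfaces: chi(A#B) = chi(A) + chi(B) - 2.
chi = -30 + -22 - 2 = -54

-54


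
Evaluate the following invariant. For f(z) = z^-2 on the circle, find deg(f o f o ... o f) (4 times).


deg(f) = -2. Degree is multiplicative: deg(f^4) = (deg f)^4.
deg(f^4) = (-2)^4 = 16

16


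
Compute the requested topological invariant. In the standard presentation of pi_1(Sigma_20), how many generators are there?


Standard presentation: pi_1(Sigma_g) = <a_1,b_1,...,a_g,b_g | [a_1,b_1]...[a_g,b_g] = 1>.
Number of generators = 2g = 2*20 = 40

40


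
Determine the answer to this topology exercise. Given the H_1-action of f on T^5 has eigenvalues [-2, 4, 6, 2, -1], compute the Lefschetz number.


For a torus self-map: L(f) = det(I - A) where A acts on H_1.
L(f) = (1--2) * (1-4) * (1-6) * (1-2) * (1--1) = 3 * -3 * -5 * -1 * 2 = -90

-90


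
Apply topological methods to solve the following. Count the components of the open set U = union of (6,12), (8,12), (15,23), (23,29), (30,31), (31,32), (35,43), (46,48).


Sort and merge overlapping open intervals.
Merged: (6,12), (15,23), (23,29), (30,31), (31,32), (35,43), (46,48).
Number of components = 7

7


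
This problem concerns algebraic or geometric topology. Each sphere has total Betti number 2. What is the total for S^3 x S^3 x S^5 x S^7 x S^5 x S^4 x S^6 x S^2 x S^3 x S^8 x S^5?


Total Betti number is multiplicative under products.
Each S^d (d>=1) has total Betti number 2.
There are 11 sphere factors.
Total = 2^11 = 2048

2048


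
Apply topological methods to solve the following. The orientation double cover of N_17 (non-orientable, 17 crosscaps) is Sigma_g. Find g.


chi(N_17) = 2 - 17 = -15.
Double cover: chi(Sigma_g) = 2 * chi(N_17) = 2*(-15) = -30.
2 - 2g = -30, so g = (2 - (-30))/2 = 32/2 = 16

16


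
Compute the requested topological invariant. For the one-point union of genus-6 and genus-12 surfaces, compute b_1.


For a wedge: H_1(A v B) = H_1(A) + H_1(B).
b_1(Sigma_6) = 12, b_1(Sigma_12) = 24.
b_1 = 12 + 24 = 36

36


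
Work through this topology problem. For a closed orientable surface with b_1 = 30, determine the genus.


For a closed orientable surface: b_1 = 2g.
30 = 2g
g = 30 / 2 = 15

15


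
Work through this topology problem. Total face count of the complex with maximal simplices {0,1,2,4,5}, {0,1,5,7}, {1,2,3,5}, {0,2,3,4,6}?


Each maximal simplex on m vertices has 2^m - 1 nonempty faces.
Take the union (dedupe shared faces).
Total distinct faces = 69

69


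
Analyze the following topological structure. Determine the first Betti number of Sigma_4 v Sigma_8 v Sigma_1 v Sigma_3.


For a wedge X v Y: reduced H_k(X v Y) = H_k(X) + H_k(Y).
Each Sigma_g contributes b_1 = 2g.
b_1 = 8 + 16 + 2 + 6 = 32

32


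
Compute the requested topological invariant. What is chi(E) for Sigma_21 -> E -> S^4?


chi(S^4) = 2 (n even), chi(Sigma_21) = 2 - 2*21 = -40.
chi(E) = 2 * (-40) = -80

-80


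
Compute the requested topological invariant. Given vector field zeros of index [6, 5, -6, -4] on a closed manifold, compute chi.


Poincare-Hopf: chi(M) = sum of indices of zeros.
chi = (6) + (5) + (-6) + (-4) = 1

1


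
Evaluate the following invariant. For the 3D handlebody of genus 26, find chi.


A genus-g handlebody deformation retracts to a wedge of g circles.
chi(vee_g S^1) = 1 - g.
chi(H_26) = 1 - 26 = -25

-25


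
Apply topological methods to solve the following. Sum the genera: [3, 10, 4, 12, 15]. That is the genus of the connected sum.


Genus is additive under connected sum of orientable surfaces.
g = 3 + 10 + 4 + 12 + 15 = 44

44


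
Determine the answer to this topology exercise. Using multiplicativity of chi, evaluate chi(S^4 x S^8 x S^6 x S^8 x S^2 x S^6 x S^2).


chi is multiplicative: chi(X x Y) = chi(X) chi(Y).
Each even-dim sphere has chi = 2. There are 7 factors.
chi = 2^7 = 128

128


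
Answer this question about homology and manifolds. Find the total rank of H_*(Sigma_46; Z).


For Sigma_46: b_0 = 1, b_1 = 2g = 92, b_2 = 1.
Total = 1 + 92 + 1 = 94

94


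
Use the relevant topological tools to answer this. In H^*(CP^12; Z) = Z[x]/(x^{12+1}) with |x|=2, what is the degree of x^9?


|x| = 2 in H^*(CP^n).
|x^9| = 9 * |x| = 9 * 2 = 18

18


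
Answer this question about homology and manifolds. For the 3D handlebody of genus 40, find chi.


A genus-g handlebody deformation retracts to a wedge of g circles.
chi(vee_g S^1) = 1 - g.
chi(H_40) = 1 - 40 = -39

-39


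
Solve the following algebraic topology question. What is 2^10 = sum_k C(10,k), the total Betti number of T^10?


b_k(T^10) = C(10,k), so the sum over k is sum_k C(10,k) = 2^10.
Total = 2^10 = 1024

1024


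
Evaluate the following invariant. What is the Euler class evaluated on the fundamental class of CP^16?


For any closed oriented manifold, <e(TM),[M]> = chi(M).
chi(CP^16) = 16+1 = 17

17


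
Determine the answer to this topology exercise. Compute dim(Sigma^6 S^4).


Each suspension raises dimension by 1: Sigma S^n = S^{n+1}.
Sigma^6 S^4 = S^{4+6} = S^10

10


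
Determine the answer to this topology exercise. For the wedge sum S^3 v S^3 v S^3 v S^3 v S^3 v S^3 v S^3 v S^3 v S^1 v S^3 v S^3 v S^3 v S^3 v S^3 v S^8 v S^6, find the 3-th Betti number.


For a wedge of spheres, H_k (k>0) is free on one generator per sphere of dimension k.
Spheres of dimension 3: count = 13.
b_3 = 13

13


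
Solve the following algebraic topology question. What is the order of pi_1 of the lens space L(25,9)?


pi_1(L(p,q)) = Z/pZ for any q coprime to p.
|pi_1(L(25,9))| = 25

25


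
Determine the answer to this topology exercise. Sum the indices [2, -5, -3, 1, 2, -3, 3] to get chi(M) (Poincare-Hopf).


Poincare-Hopf: chi(M) = sum of indices of zeros.
chi = (2) + (-5) + (-3) + (1) + (2) + (-3) + (3) = -3

-3


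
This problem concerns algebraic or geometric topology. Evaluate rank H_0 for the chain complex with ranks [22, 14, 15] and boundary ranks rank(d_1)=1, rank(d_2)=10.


rank H_k = rank(ker d_k) - rank(im d_{k+1}).
rank(ker d_0) = rank(C_0) - rank(d_0) = 22 - 0 = 22.
rank(im d_{0+1}) = 1.
rank H_0 = 22 - 1 = 21

21


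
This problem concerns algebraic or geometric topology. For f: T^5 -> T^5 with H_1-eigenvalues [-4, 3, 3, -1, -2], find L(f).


For a torus self-map: L(f) = det(I - A) where A acts on H_1.
L(f) = (1--4) * (1-3) * (1-3) * (1--1) * (1--2) = 5 * -2 * -2 * 2 * 3 = 120

120


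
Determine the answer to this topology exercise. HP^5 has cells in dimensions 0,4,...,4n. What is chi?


HP^5 has one cell in each dimension 0, 4, ..., 4*5 (5+1 cells, all even-dim).
chi = 5 + 1 = 6

6


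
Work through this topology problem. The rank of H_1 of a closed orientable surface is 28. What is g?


For a closed orientable surface: b_1 = 2g.
28 = 2g
g = 28 / 2 = 14

14


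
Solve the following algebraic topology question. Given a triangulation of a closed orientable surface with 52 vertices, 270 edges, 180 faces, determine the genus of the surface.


chi = V - E + F = 52 - 270 + 180 = -38
For orientable closed surface: chi = 2 - 2g, so g = (2 - chi)/2.
g = (2 - (-38)) / 2 = 40 / 2 = 20

20


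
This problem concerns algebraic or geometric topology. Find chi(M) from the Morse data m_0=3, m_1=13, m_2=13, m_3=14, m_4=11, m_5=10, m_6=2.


Morse theory: chi(M) = sum_k (-1)^k m_k where m_k = #(index-k critical points).
= (3) + (-13) + (13) + (-14) + (11) + (-10) + (2) = -8

-8


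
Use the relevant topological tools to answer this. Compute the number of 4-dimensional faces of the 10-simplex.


Delta^10 has 10+1 vertices. A 4-face is a choice of 4+1 vertices.
f_4 = C(10+1, 4+1) = C(11,5) = 462

462


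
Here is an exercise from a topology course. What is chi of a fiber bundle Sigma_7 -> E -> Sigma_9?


For a fiber bundle F -> E -> B (with CW structure): chi(E) = chi(B) * chi(F).
chi(Sigma_9) = -16, chi(Sigma_7) = -12.
chi(E) = (-16) * (-12) = 192

192


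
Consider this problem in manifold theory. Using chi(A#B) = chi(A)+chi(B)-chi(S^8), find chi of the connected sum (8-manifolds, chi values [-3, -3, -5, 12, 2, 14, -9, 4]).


For n-manifolds: chi(A#B) = chi(A) + chi(B) - chi(S^8).
chi(S^8) = 1 + (-1)^8 = 2.
chi(#) = (sum chi_i) - (8-1)*chi(S^8) = 12 - 7*2 = -2

-2


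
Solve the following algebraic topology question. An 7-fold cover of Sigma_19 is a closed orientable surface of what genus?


For an n-sheeted cover: chi(E) = n * chi(B).
chi(Sigma_19) = 2 - 2*19 = -36.
chi(E) = 7 * (-36) = -252.
genus(E) = (2 - chi(E))/2 = (2 - (-252))/2 = 254/2 = 127

127


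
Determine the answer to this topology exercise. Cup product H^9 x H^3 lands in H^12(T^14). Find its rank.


Cup product: H^p x H^q -> H^{p+q}; here p+q = 9+3 = 12.
rank H^k(T^n) = C(n,k).
C(14,12) = 91

91


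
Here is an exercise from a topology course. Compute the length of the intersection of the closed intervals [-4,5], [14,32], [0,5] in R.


Intersection = [max(a_i), min(b_i)] = [14, 5].
Since 14 > 5, the intersection is empty.
Length = 0

0


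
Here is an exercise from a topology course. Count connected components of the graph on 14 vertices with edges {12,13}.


Run DFS/union-find over 14 vertices.
V = 14, E = 1.
Number of components = 13

13


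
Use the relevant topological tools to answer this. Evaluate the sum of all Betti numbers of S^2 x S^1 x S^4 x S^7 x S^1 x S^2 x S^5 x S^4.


Total Betti number is multiplicative under products.
Each S^d (d>=1) has total Betti number 2.
There are 8 sphere factors.
Total = 2^8 = 256

256


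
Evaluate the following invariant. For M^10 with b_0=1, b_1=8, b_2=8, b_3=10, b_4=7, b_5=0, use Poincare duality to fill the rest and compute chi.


By Poincare duality b_k = b_{10-k}, so full Betti numbers: b_0=1, b_1=8, b_2=8, b_3=10, b_4=7, b_5=0, b_6=7, b_7=10, b_8=8, b_9=8, b_10=1.
chi = sum (-1)^k b_k = -4

-4


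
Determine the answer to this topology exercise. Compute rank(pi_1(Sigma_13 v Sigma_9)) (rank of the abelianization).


For a wedge: H_1(A v B) = H_1(A) + H_1(B).
b_1(Sigma_13) = 26, b_1(Sigma_9) = 18.
b_1 = 26 + 18 = 44

44


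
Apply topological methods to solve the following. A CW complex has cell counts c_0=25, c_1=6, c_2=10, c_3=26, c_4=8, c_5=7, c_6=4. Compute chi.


chi = sum_k (-1)^k c_k.
= (-1)^0*25 + (-1)^1*6 + (-1)^2*10 + (-1)^3*26 + (-1)^4*8 + (-1)^5*7 + (-1)^6*4
= (25) + (-6) + (10) + (-26) + (8) + (-7) + (4)
= 8

8


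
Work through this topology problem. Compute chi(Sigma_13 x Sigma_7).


chi(Sigma_13) = 2 - 2*13 = -24
chi(Sigma_7) = 2 - 2*7 = -12
chi(product) = (-24) * (-12) = 288

288


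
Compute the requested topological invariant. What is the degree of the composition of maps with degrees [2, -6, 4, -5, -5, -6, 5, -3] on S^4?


Degree is multiplicative: deg(composition) = product of degrees.
= (2) * (-6) * (4) * (-5) * (-5) * (-6) * (5) * (-3) = -108000

-108000


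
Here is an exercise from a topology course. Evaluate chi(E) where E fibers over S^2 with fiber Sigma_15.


chi(S^2) = 2 (n even), chi(Sigma_15) = 2 - 2*15 = -28.
chi(E) = 2 * (-28) = -56

-56


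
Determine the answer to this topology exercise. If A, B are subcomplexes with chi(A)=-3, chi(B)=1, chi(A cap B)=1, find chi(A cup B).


chi(A cup B) = chi(A) + chi(B) - chi(A cap B)
= -3 + (1) - (1)
= -3

-3


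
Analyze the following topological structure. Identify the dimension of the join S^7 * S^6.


Join of spheres: S^m * S^n = S^{m+n+1}.
dim = 7 + 6 + 1 = 14

14


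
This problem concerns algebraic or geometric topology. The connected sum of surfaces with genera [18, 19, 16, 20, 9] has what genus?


Genus is additive under connected sum of orientable surfaces.
g = 18 + 19 + 16 + 20 + 9 = 82

82


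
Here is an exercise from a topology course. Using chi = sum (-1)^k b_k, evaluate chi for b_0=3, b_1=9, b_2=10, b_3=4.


chi = sum_k (-1)^k b_k.
= (3) + (-9) + (10) + (-4)
= 0

0


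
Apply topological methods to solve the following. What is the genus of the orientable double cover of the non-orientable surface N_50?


chi(N_50) = 2 - 50 = -48.
Double cover: chi(Sigma_g) = 2 * chi(N_50) = 2*(-48) = -96.
2 - 2g = -96, so g = (2 - (-96))/2 = 98/2 = 49

49


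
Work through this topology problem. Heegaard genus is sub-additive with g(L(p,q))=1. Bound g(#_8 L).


Heegaard genus satisfies g(A#B) <= g(A) + g(B).
Each lens space has g = 1.
Upper bound: 8 * 1 = 8

8


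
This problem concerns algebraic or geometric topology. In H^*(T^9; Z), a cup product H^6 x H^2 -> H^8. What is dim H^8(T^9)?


Cup product: H^p x H^q -> H^{p+q}; here p+q = 6+2 = 8.
rank H^k(T^n) = C(n,k).
C(9,8) = 9

9


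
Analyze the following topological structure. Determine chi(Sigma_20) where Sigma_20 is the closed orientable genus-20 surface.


For a closed orientable surface of genus g: chi = 2 - 2g.
Here g = 20.
chi = 2 - 2*20 = 2 - 40 = -38

-38


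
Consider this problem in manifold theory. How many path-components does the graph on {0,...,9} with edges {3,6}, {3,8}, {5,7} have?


Run DFS/union-find over 10 vertices.
V = 10, E = 3.
Number of components = 7

7


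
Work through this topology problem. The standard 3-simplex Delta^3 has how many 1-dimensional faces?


Delta^3 has 3+1 vertices. A 1-face is a choice of 1+1 vertices.
f_1 = C(3+1, 1+1) = C(4,2) = 6

6


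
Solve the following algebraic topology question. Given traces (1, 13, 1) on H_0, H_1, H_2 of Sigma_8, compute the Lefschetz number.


L(f) = tr(f_0*) - tr(f_1*) + tr(f_2*).
= 1 - (13) + (1)
= -11

-11


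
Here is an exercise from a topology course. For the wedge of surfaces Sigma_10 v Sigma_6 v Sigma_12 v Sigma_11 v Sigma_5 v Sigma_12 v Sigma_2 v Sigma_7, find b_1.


For a wedge X v Y: reduced H_k(X v Y) = H_k(X) + H_k(Y).
Each Sigma_g contributes b_1 = 2g.
b_1 = 20 + 12 + 24 + 22 + 10 + 24 + 4 + 14 = 130

130


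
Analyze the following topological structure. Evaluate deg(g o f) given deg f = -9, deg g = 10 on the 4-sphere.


Degree is multiplicative under composition: deg(g o f) = deg(g) * deg(f).
= 10 * -9 = -90

-90


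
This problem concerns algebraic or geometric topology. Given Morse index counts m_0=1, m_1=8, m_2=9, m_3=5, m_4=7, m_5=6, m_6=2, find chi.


Morse theory: chi(M) = sum_k (-1)^k m_k where m_k = #(index-k critical points).
= (1) + (-8) + (9) + (-5) + (7) + (-6) + (2) = 0

0


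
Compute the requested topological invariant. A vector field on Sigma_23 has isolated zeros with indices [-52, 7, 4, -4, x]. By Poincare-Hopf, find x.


Poincare-Hopf: sum of indices = chi(M).
chi(Sigma_23) = 2 - 2*23 = -44.
Sum of known indices = -45.
x = chi - (sum known) = -44 - (-45) = 1

1


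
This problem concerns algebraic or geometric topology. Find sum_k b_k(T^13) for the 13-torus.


b_k(T^13) = C(13,k), so the sum over k is sum_k C(13,k) = 2^13.
Total = 2^13 = 8192

8192


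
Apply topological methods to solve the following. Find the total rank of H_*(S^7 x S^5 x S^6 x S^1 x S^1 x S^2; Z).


Total Betti number is multiplicative under products.
Each S^d (d>=1) has total Betti number 2.
There are 6 sphere factors.
Total = 2^6 = 64

64


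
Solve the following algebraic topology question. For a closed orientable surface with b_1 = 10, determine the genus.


For a closed orientable surface: b_1 = 2g.
10 = 2g
g = 10 / 2 = 5

5


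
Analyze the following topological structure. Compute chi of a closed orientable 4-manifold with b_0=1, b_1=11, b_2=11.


By Poincare duality b_k = b_{4-k}, so full Betti numbers: b_0=1, b_1=11, b_2=11, b_3=11, b_4=1.
chi = sum (-1)^k b_k = -9

-9


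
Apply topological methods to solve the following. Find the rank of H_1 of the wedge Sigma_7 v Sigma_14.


For a wedge: H_1(A v B) = H_1(A) + H_1(B).
b_1(Sigma_7) = 14, b_1(Sigma_14) = 28.
b_1 = 14 + 28 = 42

42


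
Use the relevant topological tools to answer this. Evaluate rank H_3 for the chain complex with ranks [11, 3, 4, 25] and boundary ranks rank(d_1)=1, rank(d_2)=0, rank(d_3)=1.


rank H_k = rank(ker d_k) - rank(im d_{k+1}).
rank(ker d_3) = rank(C_3) - rank(d_3) = 25 - 1 = 24.
rank(im d_{3+1}) = 0.
rank H_3 = 24 - 0 = 24

24


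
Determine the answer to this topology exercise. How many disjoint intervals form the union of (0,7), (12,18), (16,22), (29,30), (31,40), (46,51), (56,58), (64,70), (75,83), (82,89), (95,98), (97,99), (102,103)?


Sort and merge overlapping open intervals.
Merged: (0,7), (12,22), (29,30), (31,40), (46,51), (56,58), (64,70), (75,89), (95,99), (102,103).
Number of components = 10

10
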